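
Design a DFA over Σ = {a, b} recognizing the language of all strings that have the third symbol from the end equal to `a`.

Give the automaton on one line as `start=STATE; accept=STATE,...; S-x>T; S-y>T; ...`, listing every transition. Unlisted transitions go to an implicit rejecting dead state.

Because acceptance depends on a position counted from the end, the machine has to buffer the most recent 3 symbols. Make each state the string of the last up-to-3 symbols read; on input `x` shift the window left and append `x`. Accept when the buffered window has length 3 and begins with `a`.
A 15-state machine:
          a    b  
>  s0     s1   s2 
   s1     s3   s4 
   s2     s5   s6 
   s3     s7   s8 
   s4     s9  s10 
   s5    s11  s12 
   s6    s13  s14 
 * s7     s7   s8 
 * s8     s9  s10 
 * s9    s11  s12 
 * s10   s13  s14 
   s11    s7   s8 
   s12    s9  s10 
   s13   s11  s12 
   s14   s13  s14 
(> = start, * = accepting)

start=s0; accept=s7,s8,s9,s10; s0-a>s1; s0-b>s2; s1-a>s3; s1-b>s4; s2-a>s5; s2-b>s6; s3-a>s7; s3-b>s8; s4-a>s9; s4-b>s10; s5-a>s11; s5-b>s12; s6-a>s13; s6-b>s14; s7-a>s7; s7-b>s8; s8-a>s9; s8-b>s10; s9-a>s11; s9-b>s12; s10-a>s13; s10-b>s14; s11-a>s7; s11-b>s8; s12-a>s9; s12-b>s10; s13-a>s11; s13-b>s12; s14-a>s13; s14-b>s14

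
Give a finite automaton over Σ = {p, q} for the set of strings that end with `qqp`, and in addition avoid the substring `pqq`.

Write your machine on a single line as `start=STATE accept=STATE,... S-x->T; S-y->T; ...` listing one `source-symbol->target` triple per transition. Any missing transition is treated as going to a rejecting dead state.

Handle the two conditions separately and then intersect. One (4 states) tracks how much of the suffix `qqp` has currently been matched; the other (4 states) tracks partial matches of the forbidden pattern `pqq`. Each combined state is a pair, one component from each; accept when both components accept.
With 10 states:
        p   q  
>  S0   S1  S2 
   S1   S1  S3 
   S2   S1  S4 
   S3   S1  S5 
   S4   S6  S4 
   S5   S7  S5 
 * S6   S1  S3 
   S7   S8  S9 
   S8   S8  S9 
   S9   S8  S5 
(> = start, * = accepting)

start=S0; accept=S6; S0-p->S1; S0-q->S2; S1-p->S1; S1-q->S3; S2-p->S1; S2-q->S4; S3-p->S1; S3-q->S5; S4-p->S6; S4-q->S4; S5-p->S7; S5-q->S5; S6-p->S1; S6-q->S3; S7-p->S8; S7-q->S9; S8-p->S8; S8-q->S9; S9-p->S8; S9-q->S5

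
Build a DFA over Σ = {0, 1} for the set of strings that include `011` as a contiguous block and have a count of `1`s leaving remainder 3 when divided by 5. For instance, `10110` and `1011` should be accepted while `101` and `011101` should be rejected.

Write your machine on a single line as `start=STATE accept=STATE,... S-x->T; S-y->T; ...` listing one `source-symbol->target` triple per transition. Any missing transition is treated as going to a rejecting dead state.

start=q0; accept=q10; q0-0->q1; q0-1->q2; q1-0->q1; q1-1->q3; q2-0->q4; q2-1->q5; q3-0->q4; q3-1->q6; q4-0->q4; q4-1->q7; q5-0->q8; q5-1->q9; q6-0->q6; q6-1->q10; q7-0->q8; q7-1->q10; q8-0->q8; q8-1->q11; q9-0->q12; q9-1->q13; q10-0->q10; q10-1->q14; q11-0->q12; q11-1->q14; q12-0->q12; q12-1->q15; q13-0->q16; q13-1->q0; q14-0->q14; q14-1->q17; q15-0->q16; q15-1->q17; q16-0->q16; q16-1->q18; q17-0->q17; q17-1->q19; q18-0->q1; q18-1->q19; q19-0->q19; q19-1->q6

Handle the two conditions separately and then intersect. The first has 4 states tracking whether and how much of `011` has been seen; the second has 5 states tracking the count of `1`s modulo 5. A product state is a pair (one from each), accepting exactly when both do.
A 20-state machine:
          0    1  
>  q0     q1   q2 
   q1     q1   q3 
   q2     q4   q5 
   q3     q4   q6 
   q4     q4   q7 
   q5     q8   q9 
   q6     q6  q10 
   q7     q8  q10 
   q8     q8  q11 
   q9    q12  q13 
 * q10   q10  q14 
   q11   q12  q14 
   q12   q12  q15 
   q13   q16   q0 
   q14   q14  q17 
   q15   q16  q17 
   q16   q16  q18 
   q17   q17  q19 
   q18    q1  q19 
   q19   q19   q6 
(> = start, * = accepting)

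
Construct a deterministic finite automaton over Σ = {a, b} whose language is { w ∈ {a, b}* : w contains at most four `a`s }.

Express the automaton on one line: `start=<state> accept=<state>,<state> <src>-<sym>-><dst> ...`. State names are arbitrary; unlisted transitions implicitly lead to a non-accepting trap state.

Only the number of `a`s matters, and only up to 5. Make a chain S0 → S1 → S2 → S3 → S4 → S5 advanced by each `a` (with S5 absorbing); every other symbol self-loops. The accepting set is {S0, S1, S2, S3, S4}.
A 6-state machine:
        a   b  
>* S0   S1  S0 
 * S1   S2  S1 
 * S2   S3  S2 
 * S3   S4  S3 
 * S4   S5  S4 
   S5   S5  S5 
(> = start, * = accepting)

start=S0 accept=S0,S1,S2,S3,S4 S0-a->S1 S0-b->S0 S1-a->S2 S1-b->S1 S2-a->S3 S2-b->S2 S3-a->S4 S3-b->S3 S4-a->S5 S4-b->S4 S5-a->S5 S5-b->S5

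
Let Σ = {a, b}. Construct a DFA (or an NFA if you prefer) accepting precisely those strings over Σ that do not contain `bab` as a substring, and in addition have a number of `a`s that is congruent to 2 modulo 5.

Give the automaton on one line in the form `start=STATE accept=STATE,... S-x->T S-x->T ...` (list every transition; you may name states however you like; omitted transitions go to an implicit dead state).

Handle the two conditions separately and then intersect. One (4 states) tracks partial matches of the forbidden pattern `bab`; the other (5 states) tracks the count of `a`s modulo 5. Each combined state is a pair, one component from each; accept when both components accept.
20 states suffice.
          a    b  
>  q0     q1   q2 
   q1     q3   q4 
   q2     q5   q2 
 * q3     q6   q7 
   q4     q8   q4 
   q5     q3   q9 
   q6    q10  q11 
 * q7    q12   q7 
 * q8     q6  q13 
   q9    q13   q9 
   q10    q0  q14 
   q11   q15  q11 
   q12   q10  q16 
   q13   q16  q13 
   q14   q17  q14 
   q15    q0  q18 
   q16   q18  q16 
   q17    q1  q19 
   q18   q19  q18 
   q19    q9  q19 
(> = start, * = accepting)

start=q0 accept=q3,q7,q8 q0-a->q1 q0-b->q2 q1-a->q3 q1-b->q4 q2-a->q5 q2-b->q2 q3-a->q6 q3-b->q7 q4-a->q8 q4-b->q4 q5-a->q3 q5-b->q9 q6-a->q10 q6-b->q11 q7-a->q12 q7-b->q7 q8-a->q6 q8-b->q13 q9-a->q13 q9-b->q9 q10-a->q0 q10-b->q14 q11-a->q15 q11-b->q11 q12-a->q10 q12-b->q16 q13-a->q16 q13-b->q13 q14-a->q17 q14-b->q14 q15-a->q0 q15-b->q18 q16-a->q18 q16-b->q16 q17-a->q1 q17-b->q19 q18-a->q19 q18-b->q18 q19-a->q9 q19-b->q19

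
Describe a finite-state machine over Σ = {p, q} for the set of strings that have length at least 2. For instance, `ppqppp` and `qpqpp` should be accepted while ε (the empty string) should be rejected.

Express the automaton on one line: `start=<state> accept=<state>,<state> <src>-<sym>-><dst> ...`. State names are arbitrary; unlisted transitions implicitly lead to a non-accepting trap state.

We only need to distinguish lengths 0, 1, …, 2, and '>2'. Chain s0 → s1 → s2 → s3 on every symbol, with s3 looping. Accepting states: {s2, s3}.
4 states suffice.
        p   q  
>  s0   s1  s1 
   s1   s2  s2 
 * s2   s3  s3 
 * s3   s3  s3 
(> = start, * = accepting)

start=s0 accept=s2,s3 s0-p->s1 s0-q->s1 s1-p->s2 s1-q->s2 s2-p->s3 s2-q->s3 s3-p->s3 s3-q->s3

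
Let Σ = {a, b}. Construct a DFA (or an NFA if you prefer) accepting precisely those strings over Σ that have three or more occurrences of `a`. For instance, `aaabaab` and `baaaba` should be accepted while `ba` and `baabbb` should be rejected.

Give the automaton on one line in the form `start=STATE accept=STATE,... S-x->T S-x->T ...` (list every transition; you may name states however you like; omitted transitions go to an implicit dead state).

start=s0 accept=s3,s4 s0-a->s1 s0-b->s0 s1-a->s2 s1-b->s1 s2-a->s3 s2-b->s2 s3-a->s4 s3-b->s3 s4-a->s4 s4-b->s4

Count `a`s, saturating at 4: states s0 through s3 mean 0 through 3 `a`s seen; s4 means more than 3. Each `a` increments (capped at s4); other symbols loop. Accept from {s3, s4}.
        a   b  
>  s0   s1  s0 
   s1   s2  s1 
   s2   s3  s2 
 * s3   s4  s3 
 * s4   s4  s4 
(> = start, * = accepting)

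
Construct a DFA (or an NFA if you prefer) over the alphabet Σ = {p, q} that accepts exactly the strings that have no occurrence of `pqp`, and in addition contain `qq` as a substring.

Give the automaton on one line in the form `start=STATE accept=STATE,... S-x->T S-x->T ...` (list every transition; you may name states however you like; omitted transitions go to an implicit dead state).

Build one automaton per condition and run them in lockstep. One (4 states) tracks partial matches of the forbidden pattern `pqp`; the other (3 states) tracks whether and how much of `qq` has been seen. Each combined state is a pair, one component from each; accept when both components accept. Minimizing collapses redundant product states.
An 8-state machine:
       p  q 
>  A   B  C 
   B   B  D 
   C   B  E 
   D   F  E 
 * E   G  E 
   F   F  F 
 * G   G  H 
 * H   F  E 
(> = start, * = accepting)

start=A accept=E,G,H A-p->B A-q->C B-p->B B-q->D C-p->B C-q->E D-p->F D-q->E E-p->G E-q->E F-p->F F-q->F G-p->G G-q->H H-p->F H-q->E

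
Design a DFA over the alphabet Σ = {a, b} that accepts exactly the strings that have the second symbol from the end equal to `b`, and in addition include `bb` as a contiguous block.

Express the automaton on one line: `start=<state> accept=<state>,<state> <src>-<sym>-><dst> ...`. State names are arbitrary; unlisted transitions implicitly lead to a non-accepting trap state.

Run two small machines in parallel and take their product. One (7 states) tracks the last 2 symbols read; the other (3 states) tracks whether and how much of `bb` has been seen. Each combined state is a pair, one component from each; accept when both components accept. Minimizing collapses redundant product states.
        a   b  
>  q0   q0  q1 
   q1   q0  q2 
 * q2   q3  q2 
 * q3   q4  q5 
   q4   q4  q5 
   q5   q3  q2 
(> = start, * = accepting)

start=q0 accept=q2,q3 q0-a->q0 q0-b->q1 q1-a->q0 q1-b->q2 q2-a->q3 q2-b->q2 q3-a->q4 q3-b->q5 q4-a->q4 q4-b->q5 q5-a->q3 q5-b->q2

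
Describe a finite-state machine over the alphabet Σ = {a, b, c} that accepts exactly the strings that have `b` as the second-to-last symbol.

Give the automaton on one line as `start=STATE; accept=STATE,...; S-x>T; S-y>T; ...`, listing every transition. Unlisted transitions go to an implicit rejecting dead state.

Because acceptance depends on a position counted from the end, the machine has to buffer the most recent 2 symbols. Make each state the string of the last up-to-2 symbols read; on input `x` shift the window left and append `x`. Accept when the buffered window has length 2 and begins with `b`.
With 13 states:
          a    b    c  
>  q0     q1   q2   q3 
   q1     q4   q5   q6 
   q2     q7   q8   q9 
   q3    q10  q11  q12 
   q4     q4   q5   q6 
   q5     q7   q8   q9 
   q6    q10  q11  q12 
 * q7     q4   q5   q6 
 * q8     q7   q8   q9 
 * q9    q10  q11  q12 
   q10    q4   q5   q6 
   q11    q7   q8   q9 
   q12   q10  q11  q12 
(> = start, * = accepting)

start=q0; accept=q7,q8,q9; q0-a>q1; q0-b>q2; q0-c>q3; q1-a>q4; q1-b>q5; q1-c>q6; q2-a>q7; q2-b>q8; q2-c>q9; q3-a>q10; q3-b>q11; q3-c>q12; q4-a>q4; q4-b>q5; q4-c>q6; q5-a>q7; q5-b>q8; q5-c>q9; q6-a>q10; q6-b>q11; q6-c>q12; q7-a>q4; q7-b>q5; q7-c>q6; q8-a>q7; q8-b>q8; q8-c>q9; q9-a>q10; q9-b>q11; q9-c>q12; q10-a>q4; q10-b>q5; q10-c>q6; q11-a>q7; q11-b>q8; q11-c>q9; q12-a>q10; q12-b>q11; q12-c>q12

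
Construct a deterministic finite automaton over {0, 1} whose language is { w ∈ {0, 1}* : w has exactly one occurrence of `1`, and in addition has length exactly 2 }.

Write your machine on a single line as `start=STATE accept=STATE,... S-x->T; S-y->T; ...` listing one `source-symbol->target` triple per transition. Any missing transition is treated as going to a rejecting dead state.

start=S0; accept=S4; S0-0->S1; S0-1->S2; S1-0->S3; S1-1->S4; S2-0->S4; S2-1->S5; S3-0->S6; S3-1->S7; S4-0->S7; S4-1->S8; S5-0->S8; S5-1->S8; S6-0->S6; S6-1->S7; S7-0->S7; S7-1->S8; S8-0->S8; S8-1->S8

Handle the two conditions separately and then intersect. The first has 3 states tracking the count of `1`s, saturating at 2; the second has 4 states tracking the input length, saturating at 3. A product state is a pair (one from each), accepting exactly when both do.
9 states suffice.
        0   1  
>  S0   S1  S2 
   S1   S3  S4 
   S2   S4  S5 
   S3   S6  S7 
 * S4   S7  S8 
   S5   S8  S8 
   S6   S6  S7 
   S7   S7  S8 
   S8   S8  S8 
(> = start, * = accepting)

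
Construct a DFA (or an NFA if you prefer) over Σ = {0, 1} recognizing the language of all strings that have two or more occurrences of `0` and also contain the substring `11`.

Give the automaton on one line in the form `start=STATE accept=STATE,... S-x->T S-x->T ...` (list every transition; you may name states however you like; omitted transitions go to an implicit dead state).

Run two small machines in parallel and take their product. One (4 states) tracks the count of `0`s, saturating at 3; the other (3 states) tracks whether and how much of `11` has been seen. Each combined state is a pair, one component from each; accept when both components accept. Equivalent product states are then merged.
With 9 states:
       0  1 
>  A   B  C 
   B   D  E 
   C   B  F 
   D   D  G 
   E   D  H 
   F   H  F 
   G   D  I 
   H   I  H 
 * I   I  I 
(> = start, * = accepting)

start=A accept=I A-0->B A-1->C B-0->D B-1->E C-0->B C-1->F D-0->D D-1->G E-0->D E-1->H F-0->H F-1->F G-0->D G-1->I H-0->I H-1->H I-0->I I-1->I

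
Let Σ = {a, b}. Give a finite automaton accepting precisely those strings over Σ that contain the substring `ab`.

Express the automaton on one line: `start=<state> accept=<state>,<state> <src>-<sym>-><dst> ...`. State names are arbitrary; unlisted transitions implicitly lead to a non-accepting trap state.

States q0..q1 record the length of the longest prefix of `ab` that matches the current input suffix. Reaching q2 means `ab` has been seen, and we stay there forever. Accept from q2.
A 3-state machine:
        a   b  
>  q0   q1  q0 
   q1   q1  q2 
 * q2   q2  q2 
(> = start, * = accepting)

start=q0 accept=q2 q0-a->q1 q0-b->q0 q1-a->q1 q1-b->q2 q2-a->q2 q2-b->q2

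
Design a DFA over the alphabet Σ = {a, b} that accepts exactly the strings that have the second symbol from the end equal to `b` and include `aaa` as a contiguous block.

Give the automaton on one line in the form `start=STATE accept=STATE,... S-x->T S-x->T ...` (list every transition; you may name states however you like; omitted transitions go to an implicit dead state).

start=q0 accept=q9,q10 q0-a->q1 q0-b->q2 q1-a->q3 q1-b->q4 q2-a->q5 q2-b->q6 q3-a->q7 q3-b->q4 q4-a->q5 q4-b->q6 q5-a->q3 q5-b->q4 q6-a->q5 q6-b->q6 q7-a->q7 q7-b->q8 q8-a->q9 q8-b->q10 q9-a->q7 q9-b->q8 q10-a->q9 q10-b->q10

Handle the two conditions separately and then intersect. One (7 states) tracks the last 2 symbols read; the other (4 states) tracks whether and how much of `aaa` has been seen. Each combined state is a pair, one component from each; accept when both components accept.
11 states suffice.
          a    b  
>  q0     q1   q2 
   q1     q3   q4 
   q2     q5   q6 
   q3     q7   q4 
   q4     q5   q6 
   q5     q3   q4 
   q6     q5   q6 
   q7     q7   q8 
   q8     q9  q10 
 * q9     q7   q8 
 * q10    q9  q10 
(> = start, * = accepting)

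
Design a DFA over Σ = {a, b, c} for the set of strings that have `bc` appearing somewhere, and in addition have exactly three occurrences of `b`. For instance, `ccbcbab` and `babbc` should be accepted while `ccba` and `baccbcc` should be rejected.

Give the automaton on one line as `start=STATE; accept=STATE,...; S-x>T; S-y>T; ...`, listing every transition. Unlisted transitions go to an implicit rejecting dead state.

start=S0; accept=S9; S0-a>S0; S0-b>S1; S0-c>S0; S1-a>S2; S1-b>S3; S1-c>S4; S2-a>S2; S2-b>S3; S2-c>S2; S3-a>S5; S3-b>S6; S3-c>S7; S4-a>S4; S4-b>S7; S4-c>S4; S5-a>S5; S5-b>S6; S5-c>S5; S6-a>S8; S6-b>S8; S6-c>S9; S7-a>S7; S7-b>S9; S7-c>S7; S8-a>S8; S8-b>S8; S8-c>S8; S9-a>S9; S9-b>S8; S9-c>S9

Build one automaton per condition and run them in lockstep. The first has 3 states tracking whether and how much of `bc` has been seen; the second has 5 states tracking the count of `b`s, saturating at 4. A product state is a pair (one from each), accepting exactly when both do. Equivalent product states are then merged.
With 10 states:
        a   b   c  
>  S0   S0  S1  S0 
   S1   S2  S3  S4 
   S2   S2  S3  S2 
   S3   S5  S6  S7 
   S4   S4  S7  S4 
   S5   S5  S6  S5 
   S6   S8  S8  S9 
   S7   S7  S9  S7 
   S8   S8  S8  S8 
 * S9   S9  S8  S9 
(> = start, * = accepting)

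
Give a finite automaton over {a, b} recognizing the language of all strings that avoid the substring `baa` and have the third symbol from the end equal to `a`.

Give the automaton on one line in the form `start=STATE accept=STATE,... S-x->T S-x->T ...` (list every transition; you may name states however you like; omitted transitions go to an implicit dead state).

Run two small machines in parallel and take their product. The first has 4 states tracking partial matches of the forbidden pattern `baa`; the second has 15 states tracking the last 3 symbols read. A product state is a pair (one from each), accepting exactly when both do. Minimizing collapses redundant product states.
          a    b  
>  q0     q1   q2 
   q1     q3   q4 
   q2     q5   q2 
   q3     q6   q7 
   q4     q8   q9 
   q5    q10   q4 
 * q6     q6   q7 
 * q7     q8   q9 
 * q8    q10   q4 
 * q9     q5   q2 
   q10   q10  q10 
(> = start, * = accepting)

start=q0 accept=q6,q7,q8,q9 q0-a->q1 q0-b->q2 q1-a->q3 q1-b->q4 q2-a->q5 q2-b->q2 q3-a->q6 q3-b->q7 q4-a->q8 q4-b->q9 q5-a->q10 q5-b->q4 q6-a->q6 q6-b->q7 q7-a->q8 q7-b->q9 q8-a->q10 q8-b->q4 q9-a->q5 q9-b->q2 q10-a->q10 q10-b->q10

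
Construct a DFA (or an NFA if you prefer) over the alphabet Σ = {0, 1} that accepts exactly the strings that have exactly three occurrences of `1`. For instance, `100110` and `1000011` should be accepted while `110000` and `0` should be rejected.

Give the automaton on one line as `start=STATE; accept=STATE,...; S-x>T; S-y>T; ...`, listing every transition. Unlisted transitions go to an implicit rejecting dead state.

start=S0; accept=S3; S0-0>S0; S0-1>S1; S1-0>S1; S1-1>S2; S2-0>S2; S2-1>S3; S3-0>S3; S3-1>S4; S4-0>S4; S4-1>S4

Count `1`s, saturating at 4: states S0 through S3 mean 0 through 3 `1`s seen; S4 means more than 3. Each `1` increments (capped at S4); other symbols loop. Accept from {S3}.
5 states suffice.
        0   1  
>  S0   S0  S1 
   S1   S1  S2 
   S2   S2  S3 
 * S3   S3  S4 
   S4   S4  S4 
(> = start, * = accepting)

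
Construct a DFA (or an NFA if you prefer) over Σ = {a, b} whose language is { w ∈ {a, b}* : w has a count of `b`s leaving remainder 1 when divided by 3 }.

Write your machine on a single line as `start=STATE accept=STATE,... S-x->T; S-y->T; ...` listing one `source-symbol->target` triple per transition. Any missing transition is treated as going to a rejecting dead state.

start=S0; accept=S1; S0-a->S0; S0-b->S1; S1-a->S1; S1-b->S2; S2-a->S2; S2-b->S0

Keep the running count of `b`s modulo 3: each `b` advances along the cycle S0 → S1 → S2 → S0 while other symbols loop. Accept at S1.
        a   b  
>  S0   S0  S1 
 * S1   S1  S2 
   S2   S2  S0 
(> = start, * = accepting)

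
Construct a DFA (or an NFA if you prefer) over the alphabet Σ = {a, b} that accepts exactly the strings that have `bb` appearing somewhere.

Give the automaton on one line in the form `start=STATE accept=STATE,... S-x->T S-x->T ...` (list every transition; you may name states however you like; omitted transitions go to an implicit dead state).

start=S0 accept=S2 S0-a->S0 S0-b->S1 S1-a->S0 S1-b->S2 S2-a->S2 S2-b->S2

States S0..S1 record the length of the longest prefix of `bb` that matches the current input suffix. Reaching S2 means `bb` has been seen, and we stay there forever. Accept from S2.
A 3-state machine:
        a   b  
>  S0   S0  S1 
   S1   S0  S2 
 * S2   S2  S2 
(> = start, * = accepting)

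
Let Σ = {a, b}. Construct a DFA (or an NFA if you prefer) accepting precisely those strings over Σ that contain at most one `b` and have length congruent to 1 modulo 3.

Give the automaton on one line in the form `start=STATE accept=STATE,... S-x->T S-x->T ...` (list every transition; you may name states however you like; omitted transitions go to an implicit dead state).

Build one automaton per condition and run them in lockstep. The first has 3 states tracking the count of `b`s, saturating at 2; the second has 3 states tracking the input length modulo 3. A product state is a pair (one from each), accepting exactly when both do. After merging equivalent states the machine shrinks.
A 7-state machine:
        a   b  
>  S0   S1  S2 
 * S1   S3  S4 
 * S2   S4  S5 
   S3   S0  S6 
   S4   S6  S5 
   S5   S5  S5 
   S6   S2  S5 
(> = start, * = accepting)

start=S0 accept=S1,S2 S0-a->S1 S0-b->S2 S1-a->S3 S1-b->S4 S2-a->S4 S2-b->S5 S3-a->S0 S3-b->S6 S4-a->S6 S4-b->S5 S5-a->S5 S5-b->S5 S6-a->S2 S6-b->S5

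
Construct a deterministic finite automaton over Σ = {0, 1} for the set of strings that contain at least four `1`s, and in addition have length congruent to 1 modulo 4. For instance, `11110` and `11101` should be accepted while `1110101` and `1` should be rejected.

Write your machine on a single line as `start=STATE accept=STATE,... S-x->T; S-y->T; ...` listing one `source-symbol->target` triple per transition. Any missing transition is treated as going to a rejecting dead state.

Build one automaton per condition and run them in lockstep. The first has 6 states tracking the count of `1`s, saturating at 5; the second has 4 states tracking the input length modulo 4. A product state is a pair (one from each), accepting exactly when both do. Equivalent product states are then merged.
A 20-state machine:
          0    1  
>  q0     q1   q2 
   q1     q3   q4 
   q2     q4   q5 
   q3     q6   q7 
   q4     q7   q8 
   q5     q8   q9 
   q6     q0  q10 
   q7    q10  q11 
   q8    q11  q12 
   q9    q12  q13 
   q10    q2  q14 
   q11   q14  q15 
   q12   q15  q16 
   q13   q16  q16 
   q14    q5  q17 
   q15   q17  q18 
 * q16   q18  q18 
   q17    q9  q19 
   q18   q19  q19 
   q19   q13  q13 
(> = start, * = accepting)

start=q0; accept=q16; q0-0->q1; q0-1->q2; q1-0->q3; q1-1->q4; q2-0->q4; q2-1->q5; q3-0->q6; q3-1->q7; q4-0->q7; q4-1->q8; q5-0->q8; q5-1->q9; q6-0->q0; q6-1->q10; q7-0->q10; q7-1->q11; q8-0->q11; q8-1->q12; q9-0->q12; q9-1->q13; q10-0->q2; q10-1->q14; q11-0->q14; q11-1->q15; q12-0->q15; q12-1->q16; q13-0->q16; q13-1->q16; q14-0->q5; q14-1->q17; q15-0->q17; q15-1->q18; q16-0->q18; q16-1->q18; q17-0->q9; q17-1->q19; q18-0->q19; q18-1->q19; q19-0->q13; q19-1->q13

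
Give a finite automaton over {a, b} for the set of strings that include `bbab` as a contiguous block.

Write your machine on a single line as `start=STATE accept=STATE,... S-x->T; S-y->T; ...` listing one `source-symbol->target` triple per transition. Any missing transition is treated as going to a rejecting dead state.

States q0..q3 record the length of the longest prefix of `bbab` that matches the current input suffix. Reaching q4 means `bbab` has been seen, and we stay there forever. Accept from q4.
        a   b  
>  q0   q0  q1 
   q1   q0  q2 
   q2   q3  q2 
   q3   q0  q4 
 * q4   q4  q4 
(> = start, * = accepting)

start=q0; accept=q4; q0-a->q0; q0-b->q1; q1-a->q0; q1-b->q2; q2-a->q3; q2-b->q2; q3-a->q0; q3-b->q4; q4-a->q4; q4-b->q4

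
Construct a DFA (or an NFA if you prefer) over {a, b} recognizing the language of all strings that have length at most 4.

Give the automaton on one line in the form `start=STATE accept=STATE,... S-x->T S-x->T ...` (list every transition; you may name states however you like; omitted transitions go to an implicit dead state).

We only need to distinguish lengths 0, 1, …, 4, and '>4'. Chain q0 → q1 → q2 → q3 → q4 → q5 on every symbol, with q5 looping. Accepting states: {q0, q1, q2, q3, q4}.
6 states suffice.
        a   b  
>* q0   q1  q1 
 * q1   q2  q2 
 * q2   q3  q3 
 * q3   q4  q4 
 * q4   q5  q5 
   q5   q5  q5 
(> = start, * = accepting)

start=q0 accept=q0,q1,q2,q3,q4 q0-a->q1 q0-b->q1 q1-a->q2 q1-b->q2 q2-a->q3 q2-b->q3 q3-a->q4 q3-b->q4 q4-a->q5 q4-b->q5 q5-a->q5 q5-b->q5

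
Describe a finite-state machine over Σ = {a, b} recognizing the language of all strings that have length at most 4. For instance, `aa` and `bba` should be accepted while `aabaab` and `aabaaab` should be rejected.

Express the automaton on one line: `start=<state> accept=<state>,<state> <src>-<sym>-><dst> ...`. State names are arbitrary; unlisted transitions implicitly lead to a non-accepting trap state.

start=q0 accept=q0,q1,q2,q3,q4 q0-a->q1 q0-b->q1 q1-a->q2 q1-b->q2 q2-a->q3 q2-b->q3 q3-a->q4 q3-b->q4 q4-a->q5 q4-b->q5 q5-a->q5 q5-b->q5

Count input length up to 5: every symbol moves from q0 toward q5, which means 'more than 4' and absorbs. Accept from {q0, q1, q2, q3, q4}.
With 6 states:
        a   b  
>* q0   q1  q1 
 * q1   q2  q2 
 * q2   q3  q3 
 * q3   q4  q4 
 * q4   q5  q5 
   q5   q5  q5 
(> = start, * = accepting)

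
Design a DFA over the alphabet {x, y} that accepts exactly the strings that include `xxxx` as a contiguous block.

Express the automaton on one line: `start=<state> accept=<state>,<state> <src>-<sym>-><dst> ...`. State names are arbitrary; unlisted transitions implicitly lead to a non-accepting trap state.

start=s0 accept=s4 s0-x->s1 s0-y->s0 s1-x->s2 s1-y->s0 s2-x->s3 s2-y->s0 s3-x->s4 s3-y->s0 s4-x->s4 s4-y->s4

Track how much of `xxxx` has been matched so far: state s0 is no progress, s4 is the absorbing accept state reached once `xxxx` has occurred. Intermediate states record partial matches; on a mismatch, fall back to the longest reusable overlap.
With 5 states:
        x   y  
>  s0   s1  s0 
   s1   s2  s0 
   s2   s3  s0 
   s3   s4  s0 
 * s4   s4  s4 
(> = start, * = accepting)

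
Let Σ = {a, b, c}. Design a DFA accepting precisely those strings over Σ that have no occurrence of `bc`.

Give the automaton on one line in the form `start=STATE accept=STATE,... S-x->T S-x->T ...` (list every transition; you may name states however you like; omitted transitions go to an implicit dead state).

start=S0 accept=S0,S1 S0-a->S0 S0-b->S1 S0-c->S0 S1-a->S0 S1-b->S1 S1-c->S2 S2-a->S2 S2-b->S2 S2-c->S2

Track partial matches of the forbidden pattern `bc`. State S2 is a dead state reached once `bc` has occurred; every other state accepts. S0 means no part of `bc` is currently matched.
        a   b   c  
>* S0   S0  S1  S0 
 * S1   S0  S1  S2 
   S2   S2  S2  S2 
(> = start, * = accepting)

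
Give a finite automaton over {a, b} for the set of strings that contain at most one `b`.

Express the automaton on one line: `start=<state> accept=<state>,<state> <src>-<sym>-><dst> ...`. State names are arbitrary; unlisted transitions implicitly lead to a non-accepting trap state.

start=q0 accept=q0,q1 q0-a->q0 q0-b->q1 q1-a->q1 q1-b->q2 q2-a->q2 q2-b->q2

Only the number of `b`s matters, and only up to 2. Make a chain q0 → q1 → q2 advanced by each `b` (with q2 absorbing); every other symbol self-loops. The accepting set is {q0, q1}.
A 3-state machine:
        a   b  
>* q0   q0  q1 
 * q1   q1  q2 
   q2   q2  q2 
(> = start, * = accepting)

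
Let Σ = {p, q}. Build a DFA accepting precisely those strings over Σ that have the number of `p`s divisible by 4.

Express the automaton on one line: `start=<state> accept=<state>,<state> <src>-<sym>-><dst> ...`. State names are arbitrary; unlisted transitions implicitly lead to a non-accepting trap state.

start=s0 accept=s0 s0-p->s1 s0-q->s0 s1-p->s2 s1-q->s1 s2-p->s3 s2-q->s2 s3-p->s0 s3-q->s3

Keep the running count of `p`s modulo 4: each `p` advances along the cycle s0 → s1 → s2 → s3 → s0 while other symbols loop. Accept at s0.
With 4 states:
        p   q  
>* s0   s1  s0 
   s1   s2  s1 
   s2   s3  s2 
   s3   s0  s3 
(> = start, * = accepting)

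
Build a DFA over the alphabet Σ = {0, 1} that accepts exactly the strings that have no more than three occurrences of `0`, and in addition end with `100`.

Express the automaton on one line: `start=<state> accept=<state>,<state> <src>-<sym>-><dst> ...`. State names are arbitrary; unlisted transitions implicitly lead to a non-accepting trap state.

Handle the two conditions separately and then intersect. One (5 states) tracks the count of `0`s, saturating at 4; the other (4 states) tracks how much of the suffix `100` has currently been matched. Each combined state is a pair, one component from each; accept when both components accept. After merging equivalent states the machine shrinks.
An 8-state machine:
        0   1  
>  q0   q1  q2 
   q1   q3  q4 
   q2   q5  q2 
   q3   q3  q3 
   q4   q6  q4 
   q5   q7  q4 
   q6   q7  q3 
 * q7   q3  q3 
(> = start, * = accepting)

start=q0 accept=q7 q0-0->q1 q0-1->q2 q1-0->q3 q1-1->q4 q2-0->q5 q2-1->q2 q3-0->q3 q3-1->q3 q4-0->q6 q4-1->q4 q5-0->q7 q5-1->q4 q6-0->q7 q6-1->q3 q7-0->q3 q7-1->q3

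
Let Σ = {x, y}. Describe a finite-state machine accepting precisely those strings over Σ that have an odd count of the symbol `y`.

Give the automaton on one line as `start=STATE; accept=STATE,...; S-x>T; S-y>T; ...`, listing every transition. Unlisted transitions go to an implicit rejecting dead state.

start=q0; accept=q1; q0-x>q0; q0-y>q1; q1-x>q1; q1-y>q0

The only thing that matters is how many `y`s have appeared, reduced mod 2. Use one state per residue: q0 for 0, …, q1 for 1. Reading `y` moves to the next residue; anything else stays put. q1 is accepting.
With 2 states:
        x   y  
>  q0   q0  q1 
 * q1   q1  q0 
(> = start, * = accepting)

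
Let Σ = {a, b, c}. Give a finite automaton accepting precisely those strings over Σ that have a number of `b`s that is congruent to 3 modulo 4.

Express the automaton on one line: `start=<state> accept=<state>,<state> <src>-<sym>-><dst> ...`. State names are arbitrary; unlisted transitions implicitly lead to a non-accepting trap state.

start=q0 accept=q3 q0-a->q0 q0-b->q1 q0-c->q0 q1-a->q1 q1-b->q2 q1-c->q1 q2-a->q2 q2-b->q3 q2-c->q2 q3-a->q3 q3-b->q0 q3-c->q3

Keep the running count of `b`s modulo 4: each `b` advances along the cycle q0 → q1 → q2 → q3 → q0 while other symbols loop. Accept at q3.
4 states suffice.
        a   b   c  
>  q0   q0  q1  q0 
   q1   q1  q2  q1 
   q2   q2  q3  q2 
 * q3   q3  q0  q3 
(> = start, * = accepting)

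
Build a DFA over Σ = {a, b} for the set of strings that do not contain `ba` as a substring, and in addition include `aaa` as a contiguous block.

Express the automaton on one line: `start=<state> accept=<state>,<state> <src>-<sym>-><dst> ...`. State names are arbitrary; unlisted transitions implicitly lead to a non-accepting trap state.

start=q0 accept=q4,q5 q0-a->q1 q0-b->q2 q1-a->q3 q1-b->q2 q2-a->q2 q2-b->q2 q3-a->q4 q3-b->q2 q4-a->q4 q4-b->q5 q5-a->q2 q5-b->q5

Run two small machines in parallel and take their product. One (3 states) tracks partial matches of the forbidden pattern `ba`; the other (4 states) tracks whether and how much of `aaa` has been seen. Each combined state is a pair, one component from each; accept when both components accept. Equivalent product states are then merged.
A 6-state machine:
        a   b  
>  q0   q1  q2 
   q1   q3  q2 
   q2   q2  q2 
   q3   q4  q2 
 * q4   q4  q5 
 * q5   q2  q5 
(> = start, * = accepting)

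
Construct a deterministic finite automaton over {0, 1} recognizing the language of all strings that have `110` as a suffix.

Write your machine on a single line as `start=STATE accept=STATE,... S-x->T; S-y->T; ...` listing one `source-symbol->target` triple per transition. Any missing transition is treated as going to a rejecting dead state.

start=q0; accept=q3; q0-0->q0; q0-1->q1; q1-0->q0; q1-1->q2; q2-0->q3; q2-1->q2; q3-0->q0; q3-1->q1

Remember how much of `110` the current input suffix matches. State q0 means no match yet; q1 means the last symbol is `1`; q2 means the last 2 symbols are `11`; q3 means the last 3 symbols are `110`. Only q3 accepts. On a mismatch, fall back to the longest proper suffix that is still a prefix of `110`.
4 states suffice.
        0   1  
>  q0   q0  q1 
   q1   q0  q2 
   q2   q3  q2 
 * q3   q0  q1 
(> = start, * = accepting)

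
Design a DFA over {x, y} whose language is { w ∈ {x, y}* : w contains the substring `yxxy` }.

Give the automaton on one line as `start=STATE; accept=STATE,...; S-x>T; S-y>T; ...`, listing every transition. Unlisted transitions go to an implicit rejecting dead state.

start=A; accept=E; A-x>A; A-y>B; B-x>C; B-y>B; C-x>D; C-y>B; D-x>A; D-y>E; E-x>E; E-y>E

Track how much of `yxxy` has been matched so far: state A is no progress, E is the absorbing accept state reached once `yxxy` has occurred. Intermediate states record partial matches; on a mismatch, fall back to the longest reusable overlap.
A 5-state machine:
       x  y 
>  A   A  B 
   B   C  B 
   C   D  B 
   D   A  E 
 * E   E  E 
(> = start, * = accepting)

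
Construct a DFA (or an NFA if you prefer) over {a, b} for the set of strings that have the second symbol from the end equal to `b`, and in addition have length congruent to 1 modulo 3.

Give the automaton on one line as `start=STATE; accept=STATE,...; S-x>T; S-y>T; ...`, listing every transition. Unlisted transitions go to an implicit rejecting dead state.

Run two small machines in parallel and take their product. The first has 7 states tracking the last 2 symbols read; the second has 3 states tracking the input length modulo 3. A product state is a pair (one from each), accepting exactly when both do. After merging equivalent states the machine shrinks.
        a   b  
>  S0   S1  S1 
   S1   S2  S2 
   S2   S0  S3 
   S3   S4  S4 
 * S4   S2  S2 
(> = start, * = accepting)

start=S0; accept=S4; S0-a>S1; S0-b>S1; S1-a>S2; S1-b>S2; S2-a>S0; S2-b>S3; S3-a>S4; S3-b>S4; S4-a>S2; S4-b>S2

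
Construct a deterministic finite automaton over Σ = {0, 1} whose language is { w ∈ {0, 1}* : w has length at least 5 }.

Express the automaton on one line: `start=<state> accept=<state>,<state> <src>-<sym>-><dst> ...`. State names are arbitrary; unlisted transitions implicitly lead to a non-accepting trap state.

Count input length up to 6: every symbol moves from S0 toward S6, which means 'more than 5' and absorbs. Accept from {S5, S6}.
A 7-state machine:
        0   1  
>  S0   S1  S1 
   S1   S2  S2 
   S2   S3  S3 
   S3   S4  S4 
   S4   S5  S5 
 * S5   S6  S6 
 * S6   S6  S6 
(> = start, * = accepting)

start=S0 accept=S5,S6 S0-0->S1 S0-1->S1 S1-0->S2 S1-1->S2 S2-0->S3 S2-1->S3 S3-0->S4 S3-1->S4 S4-0->S5 S4-1->S5 S5-0->S6 S5-1->S6 S6-0->S6 S6-1->S6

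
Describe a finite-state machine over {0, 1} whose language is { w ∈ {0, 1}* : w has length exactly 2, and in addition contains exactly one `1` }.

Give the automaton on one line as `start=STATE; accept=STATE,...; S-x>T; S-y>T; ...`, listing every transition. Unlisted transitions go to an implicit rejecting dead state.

Run two small machines in parallel and take their product. One (4 states) tracks the input length, saturating at 3; the other (3 states) tracks the count of `1`s, saturating at 2. Each combined state is a pair, one component from each; accept when both components accept. Minimizing collapses redundant product states.
A 5-state machine:
        0   1  
>  q0   q1  q2 
   q1   q3  q4 
   q2   q4  q3 
   q3   q3  q3 
 * q4   q3  q3 
(> = start, * = accepting)

start=q0; accept=q4; q0-0>q1; q0-1>q2; q1-0>q3; q1-1>q4; q2-0>q4; q2-1>q3; q3-0>q3; q3-1>q3; q4-0>q3; q4-1>q3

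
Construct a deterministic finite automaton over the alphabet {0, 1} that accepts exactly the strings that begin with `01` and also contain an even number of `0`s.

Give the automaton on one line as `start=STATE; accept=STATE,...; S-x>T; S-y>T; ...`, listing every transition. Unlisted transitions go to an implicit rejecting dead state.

start=q0; accept=q4; q0-0>q1; q0-1>q2; q1-0>q2; q1-1>q3; q2-0>q2; q2-1>q2; q3-0>q4; q3-1>q3; q4-0>q3; q4-1>q4

Run two small machines in parallel and take their product. One (4 states) tracks whether the input so far still matches the prefix `01`; the other (2 states) tracks the count of `0`s modulo 2. Each combined state is a pair, one component from each; accept when both components accept. After merging equivalent states the machine shrinks.
5 states suffice.
        0   1  
>  q0   q1  q2 
   q1   q2  q3 
   q2   q2  q2 
   q3   q4  q3 
 * q4   q3  q4 
(> = start, * = accepting)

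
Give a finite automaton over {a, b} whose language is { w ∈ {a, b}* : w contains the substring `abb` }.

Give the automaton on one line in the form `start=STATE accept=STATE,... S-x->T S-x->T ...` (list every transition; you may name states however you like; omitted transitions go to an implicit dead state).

start=s0 accept=s3 s0-a->s1 s0-b->s0 s1-a->s1 s1-b->s2 s2-a->s1 s2-b->s3 s3-a->s3 s3-b->s3

Track how much of `abb` has been matched so far: state s0 is no progress, s3 is the absorbing accept state reached once `abb` has occurred. Intermediate states record partial matches; on a mismatch, fall back to the longest reusable overlap.
4 states suffice.
        a   b  
>  s0   s1  s0 
   s1   s1  s2 
   s2   s1  s3 
 * s3   s3  s3 
(> = start, * = accepting)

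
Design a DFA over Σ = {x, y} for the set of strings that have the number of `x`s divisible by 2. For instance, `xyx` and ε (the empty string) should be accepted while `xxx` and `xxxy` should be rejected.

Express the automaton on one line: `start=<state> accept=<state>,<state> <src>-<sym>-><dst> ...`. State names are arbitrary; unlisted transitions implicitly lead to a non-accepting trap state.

start=A accept=A A-x->B A-y->A B-x->A B-y->B

The only thing that matters is how many `x`s have appeared, reduced mod 2. Use one state per residue: A for 0, …, B for 1. Reading `x` moves to the next residue; anything else stays put. A is accepting.
A 2-state machine:
       x  y 
>* A   B  A 
   B   A  B 
(> = start, * = accepting)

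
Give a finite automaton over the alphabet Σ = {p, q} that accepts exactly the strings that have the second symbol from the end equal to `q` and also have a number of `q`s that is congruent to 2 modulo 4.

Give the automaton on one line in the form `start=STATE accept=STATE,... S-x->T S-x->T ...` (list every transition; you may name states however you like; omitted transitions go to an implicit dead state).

start=A accept=D,F A-p->A A-q->B B-p->C B-q->D C-p->C C-q->E D-p->F D-q->G E-p->F E-q->G F-p->H F-q->G G-p->G G-q->A H-p->H H-q->G

Run two small machines in parallel and take their product. One (7 states) tracks the last 2 symbols read; the other (4 states) tracks the count of `q`s modulo 4. Each combined state is a pair, one component from each; accept when both components accept. After merging equivalent states the machine shrinks.
An 8-state machine:
       p  q 
>  A   A  B 
   B   C  D 
   C   C  E 
 * D   F  G 
   E   F  G 
 * F   H  G 
   G   G  A 
   H   H  G 
(> = start, * = accepting)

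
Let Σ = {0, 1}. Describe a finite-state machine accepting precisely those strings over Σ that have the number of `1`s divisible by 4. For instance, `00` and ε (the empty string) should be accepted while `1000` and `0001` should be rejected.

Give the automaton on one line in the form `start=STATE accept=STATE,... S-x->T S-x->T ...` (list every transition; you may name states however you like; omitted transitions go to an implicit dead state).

Keep the running count of `1`s modulo 4: each `1` advances along the cycle s0 → s1 → s2 → s3 → s0 while other symbols loop. Accept at s0.
With 4 states:
        0   1  
>* s0   s0  s1 
   s1   s1  s2 
   s2   s2  s3 
   s3   s3  s0 
(> = start, * = accepting)

start=s0 accept=s0 s0-0->s0 s0-1->s1 s1-0->s1 s1-1->s2 s2-0->s2 s2-1->s3 s3-0->s3 s3-1->s0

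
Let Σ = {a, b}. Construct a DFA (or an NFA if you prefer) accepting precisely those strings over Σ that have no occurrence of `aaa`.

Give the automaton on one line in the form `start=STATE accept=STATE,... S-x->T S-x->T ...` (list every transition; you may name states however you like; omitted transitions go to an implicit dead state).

This is the complement of 'contains `aaa`'. Use the same substring-matching states — q0 through q3 holding how much of `aaa` has just been matched — but flip the accepting set: everything except the trap q3 accepts.
With 4 states:
        a   b  
>* q0   q1  q0 
 * q1   q2  q0 
 * q2   q3  q0 
   q3   q3  q3 
(> = start, * = accepting)

start=q0 accept=q0,q1,q2 q0-a->q1 q0-b->q0 q1-a->q2 q1-b->q0 q2-a->q3 q2-b->q0 q3-a->q3 q3-b->q3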